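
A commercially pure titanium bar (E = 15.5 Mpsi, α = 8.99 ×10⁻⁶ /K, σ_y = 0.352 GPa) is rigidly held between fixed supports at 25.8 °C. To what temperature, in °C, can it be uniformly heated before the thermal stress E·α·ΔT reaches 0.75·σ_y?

E = 15.5 Mpsi = 106.9 GPa.
σ_y = 0.352 GPa = 352.0 MPa.
E·α·ΔT = 264.0 MPa ⇒ ΔT = 264.0 / (106.9×10³ × 8.99×10⁻⁶) = 274.8 K.
T = 25.8 + 274.8 = 300.6 °C.

301 °C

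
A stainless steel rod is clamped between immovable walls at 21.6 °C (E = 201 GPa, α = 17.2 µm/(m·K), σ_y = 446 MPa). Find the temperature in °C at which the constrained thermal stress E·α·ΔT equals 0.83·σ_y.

E·α·ΔT = 370.2 MPa ⇒ ΔT = 370.2 / (201.0×10³ × 17.2×10⁻⁶) = 107.1 K.
T = 21.6 + 107.1 = 128.7 °C.

129 °C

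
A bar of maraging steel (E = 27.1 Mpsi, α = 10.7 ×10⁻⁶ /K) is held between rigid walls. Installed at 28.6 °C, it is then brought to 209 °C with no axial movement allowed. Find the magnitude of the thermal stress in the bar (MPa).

E = 27.1 Mpsi = 186.8 GPa.
ΔT = 180.4 K. Constrained thermal stress σ = E·α·ΔT = 186.8×10³ MPa × 10.7×10⁻⁶ × 180.4 = 361 MPa (compressive).

361 MPa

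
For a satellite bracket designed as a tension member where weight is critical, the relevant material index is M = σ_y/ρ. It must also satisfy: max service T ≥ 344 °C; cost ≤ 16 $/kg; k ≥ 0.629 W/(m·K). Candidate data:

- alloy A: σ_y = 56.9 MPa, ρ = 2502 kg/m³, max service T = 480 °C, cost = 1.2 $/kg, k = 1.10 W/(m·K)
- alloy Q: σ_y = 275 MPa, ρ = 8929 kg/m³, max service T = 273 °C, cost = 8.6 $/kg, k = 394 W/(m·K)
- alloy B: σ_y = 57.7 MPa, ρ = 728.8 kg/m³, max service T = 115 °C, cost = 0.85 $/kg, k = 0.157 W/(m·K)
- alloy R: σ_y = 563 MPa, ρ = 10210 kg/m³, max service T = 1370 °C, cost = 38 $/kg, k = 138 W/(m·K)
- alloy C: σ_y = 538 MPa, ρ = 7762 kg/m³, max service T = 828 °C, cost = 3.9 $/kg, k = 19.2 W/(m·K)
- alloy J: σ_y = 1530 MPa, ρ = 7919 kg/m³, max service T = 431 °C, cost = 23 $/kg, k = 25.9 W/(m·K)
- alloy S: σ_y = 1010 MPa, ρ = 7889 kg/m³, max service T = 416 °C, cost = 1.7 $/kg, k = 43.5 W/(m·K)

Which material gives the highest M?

alloy S

Screen on constraints: max service T ≥ 344 °C; cost ≤ 16 $/kg; k ≥ 0.629 W/(m·K). Survivors: alloy A, alloy C, alloy S.
Per-candidate index values:
  alloy S: M = 128 kN·m/kg
  alloy C: M = 69.3 kN·m/kg
  alloy A: M = 22.7 kN·m/kg
Alloy S has the largest M.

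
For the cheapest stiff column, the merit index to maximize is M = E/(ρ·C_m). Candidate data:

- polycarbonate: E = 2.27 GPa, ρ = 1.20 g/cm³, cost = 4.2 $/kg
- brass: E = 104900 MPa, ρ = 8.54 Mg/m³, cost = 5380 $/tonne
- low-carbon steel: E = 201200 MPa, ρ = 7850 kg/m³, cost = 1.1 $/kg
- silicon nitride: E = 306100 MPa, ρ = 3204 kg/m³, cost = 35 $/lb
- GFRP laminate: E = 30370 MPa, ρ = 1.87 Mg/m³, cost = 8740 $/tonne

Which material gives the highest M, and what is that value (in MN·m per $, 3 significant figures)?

low-carbon steel, M = 23.3 MN·m per $

Putting every candidate on a common basis:
  polycarbonate: E = 2.270 GPa, ρ = 1200 kg/m³, cost = 4.200 $/kg
  brass: E = 104.9 GPa, ρ = 8540 kg/m³, cost = 5.380 $/kg
  low-carbon steel: E = 201.2 GPa, ρ = 7850 kg/m³, cost = 1.100 $/kg
  silicon nitride: E = 306.1 GPa, ρ = 3204 kg/m³, cost = 77.16 $/kg
  GFRP laminate: E = 30.37 GPa, ρ = 1870 kg/m³, cost = 8.740 $/kg
  low-carbon steel: M = 23.3 MN·m per $
  brass: M = 2.28 MN·m per $
  GFRP laminate: M = 1.86 MN·m per $
  silicon nitride: M = 1.24 MN·m per $
  polycarbonate: M = 0.450 MN·m per $
Low-carbon steel ranks first.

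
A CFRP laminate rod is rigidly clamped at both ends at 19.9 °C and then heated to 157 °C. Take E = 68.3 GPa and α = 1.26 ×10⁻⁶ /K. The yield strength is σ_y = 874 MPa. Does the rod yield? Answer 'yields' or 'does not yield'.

does not yield

ΔT = 137.1 K. Constrained thermal stress σ = E·α·ΔT = 68.30×10³ MPa × 1.26×10⁻⁶ × 137.1 = 11.8 MPa (compressive).
Compare to σ_y = 874 MPa: σ < σ_y, so it does not yield.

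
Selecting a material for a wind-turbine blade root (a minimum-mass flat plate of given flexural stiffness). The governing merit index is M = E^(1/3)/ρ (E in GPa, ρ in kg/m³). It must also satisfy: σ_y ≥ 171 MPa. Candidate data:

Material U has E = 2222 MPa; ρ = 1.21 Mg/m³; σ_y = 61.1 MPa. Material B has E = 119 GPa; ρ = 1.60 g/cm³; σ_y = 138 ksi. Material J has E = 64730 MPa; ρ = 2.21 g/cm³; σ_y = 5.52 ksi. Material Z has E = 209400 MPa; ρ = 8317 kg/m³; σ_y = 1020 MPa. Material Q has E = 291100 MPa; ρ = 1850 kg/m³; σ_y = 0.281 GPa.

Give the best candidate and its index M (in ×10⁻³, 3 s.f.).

material Q, M = 3.58×10⁻³

Screen on constraints: σ_y ≥ 171 MPa. Survivors: material B, material Z, material Q.
In SI units:
  material B: E = 119.0 GPa, ρ = 1600 kg/m³
  material Z: E = 209.4 GPa, ρ = 8317 kg/m³
  material Q: E = 291.1 GPa, ρ = 1850 kg/m³
  material Q: M = 3.58×10⁻³
  material B: M = 3.07×10⁻³
  material Z: M = 0.714×10⁻³
Material Q has the largest M.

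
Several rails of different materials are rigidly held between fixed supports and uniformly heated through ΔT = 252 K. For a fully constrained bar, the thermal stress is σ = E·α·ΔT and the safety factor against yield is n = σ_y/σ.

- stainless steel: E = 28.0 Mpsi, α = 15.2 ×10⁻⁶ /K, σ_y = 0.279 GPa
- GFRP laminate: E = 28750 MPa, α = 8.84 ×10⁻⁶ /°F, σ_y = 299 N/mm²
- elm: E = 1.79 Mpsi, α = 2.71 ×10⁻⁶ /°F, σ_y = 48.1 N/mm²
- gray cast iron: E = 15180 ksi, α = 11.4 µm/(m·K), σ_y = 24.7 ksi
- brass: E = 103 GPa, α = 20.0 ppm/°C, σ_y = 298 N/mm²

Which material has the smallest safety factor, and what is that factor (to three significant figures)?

Per material, after unit conversion:
  stainless steel: E = 193.1, α = 15.2, σ_y = 279.0 → σ = 739 MPa, n = 0.377
  GFRP laminate: E = 28.75, α = 15.9, σ_y = 299.0 → σ = 115 MPa, n = 2.59
  elm: E = 12.34, α = 4.88, σ_y = 48.10 → σ = 15.2 MPa, n = 3.17
  gray cast iron: E = 104.7, α = 11.4, σ_y = 170.3 → σ = 301 MPa, n = 0.566
  brass: E = 103.0, α = 20.0, σ_y = 298.0 → σ = 519 MPa, n = 0.574
Smallest n: stainless steel with n = 0.377.

stainless steel, n = 0.377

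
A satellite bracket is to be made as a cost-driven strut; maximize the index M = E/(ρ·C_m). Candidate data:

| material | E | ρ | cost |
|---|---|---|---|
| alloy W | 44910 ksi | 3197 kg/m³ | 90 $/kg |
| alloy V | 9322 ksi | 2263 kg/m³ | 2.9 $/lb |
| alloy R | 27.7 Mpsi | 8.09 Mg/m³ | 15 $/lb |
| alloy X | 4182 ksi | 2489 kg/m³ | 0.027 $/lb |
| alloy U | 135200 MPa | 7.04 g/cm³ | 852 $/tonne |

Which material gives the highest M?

alloy X

Putting every candidate on a common basis:
  alloy W: E = 309.6 GPa, ρ = 3197 kg/m³, cost = 90.00 $/kg
  alloy V: E = 64.27 GPa, ρ = 2263 kg/m³, cost = 6.393 $/kg
  alloy R: E = 191.0 GPa, ρ = 8090 kg/m³, cost = 33.07 $/kg
  alloy X: E = 28.83 GPa, ρ = 2489 kg/m³, cost = 0.05952 $/kg
  alloy U: E = 135.2 GPa, ρ = 7040 kg/m³, cost = 0.8520 $/kg
  alloy X: M = 195 MN·m per $
  alloy U: M = 22.5 MN·m per $
  alloy V: M = 4.44 MN·m per $
  alloy W: M = 1.08 MN·m per $
  alloy R: M = 0.714 MN·m per $
Highest index: alloy X.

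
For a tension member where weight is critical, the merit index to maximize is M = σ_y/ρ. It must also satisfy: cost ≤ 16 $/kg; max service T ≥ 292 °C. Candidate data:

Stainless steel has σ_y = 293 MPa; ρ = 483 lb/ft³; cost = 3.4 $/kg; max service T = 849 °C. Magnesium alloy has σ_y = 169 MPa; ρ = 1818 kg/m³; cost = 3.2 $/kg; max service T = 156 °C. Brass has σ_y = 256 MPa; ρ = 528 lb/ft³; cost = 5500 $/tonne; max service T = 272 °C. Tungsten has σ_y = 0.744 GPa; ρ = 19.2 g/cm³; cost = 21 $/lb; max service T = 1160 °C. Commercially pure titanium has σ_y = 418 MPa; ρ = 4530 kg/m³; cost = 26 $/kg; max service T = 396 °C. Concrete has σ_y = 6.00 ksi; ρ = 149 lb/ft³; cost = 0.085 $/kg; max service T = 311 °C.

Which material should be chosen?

Screen on constraints: cost ≤ 16 $/kg; max service T ≥ 292 °C. Survivors: stainless steel, concrete.
Putting every candidate on a common basis:
  stainless steel: σ_y = 293.0 MPa, ρ = 7737 kg/m³
  concrete: σ_y = 41.37 MPa, ρ = 2387 kg/m³
  stainless steel: M = 37.9 kN·m/kg
  concrete: M = 17.3 kN·m/kg
Highest index: stainless steel.

stainless steel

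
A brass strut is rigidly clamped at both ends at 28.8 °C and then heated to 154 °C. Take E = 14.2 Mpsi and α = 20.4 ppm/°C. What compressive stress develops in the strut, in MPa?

E = 14.2 Mpsi = 97.91 GPa.
ΔT = 125.2 K. Constrained thermal stress σ = E·α·ΔT = 97.91×10³ MPa × 20.4×10⁻⁶ × 125.2 = 250 MPa (compressive).

250 MPa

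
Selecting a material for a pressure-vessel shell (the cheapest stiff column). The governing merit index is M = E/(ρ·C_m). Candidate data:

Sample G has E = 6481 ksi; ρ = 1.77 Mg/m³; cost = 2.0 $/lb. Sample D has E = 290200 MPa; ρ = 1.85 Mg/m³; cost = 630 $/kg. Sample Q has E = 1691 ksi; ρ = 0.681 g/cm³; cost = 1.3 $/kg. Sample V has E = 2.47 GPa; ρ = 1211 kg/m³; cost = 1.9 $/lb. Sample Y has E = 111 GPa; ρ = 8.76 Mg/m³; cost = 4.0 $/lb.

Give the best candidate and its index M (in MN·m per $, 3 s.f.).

sample Q, M = 13.2 MN·m per $

Putting every candidate on a common basis:
  sample G: E = 44.68 GPa, ρ = 1770 kg/m³, cost = 4.409 $/kg
  sample D: E = 290.2 GPa, ρ = 1850 kg/m³, cost = 630.0 $/kg
  sample Q: E = 11.66 GPa, ρ = 681.0 kg/m³, cost = 1.300 $/kg
  sample V: E = 2.470 GPa, ρ = 1211 kg/m³, cost = 4.189 $/kg
  sample Y: E = 111.0 GPa, ρ = 8760 kg/m³, cost = 8.818 $/kg
  sample Q: M = 13.2 MN·m per $
  sample G: M = 5.73 MN·m per $
  sample Y: M = 1.44 MN·m per $
  sample V: M = 0.487 MN·m per $
  sample D: M = 0.249 MN·m per $
Sample Q has the largest M.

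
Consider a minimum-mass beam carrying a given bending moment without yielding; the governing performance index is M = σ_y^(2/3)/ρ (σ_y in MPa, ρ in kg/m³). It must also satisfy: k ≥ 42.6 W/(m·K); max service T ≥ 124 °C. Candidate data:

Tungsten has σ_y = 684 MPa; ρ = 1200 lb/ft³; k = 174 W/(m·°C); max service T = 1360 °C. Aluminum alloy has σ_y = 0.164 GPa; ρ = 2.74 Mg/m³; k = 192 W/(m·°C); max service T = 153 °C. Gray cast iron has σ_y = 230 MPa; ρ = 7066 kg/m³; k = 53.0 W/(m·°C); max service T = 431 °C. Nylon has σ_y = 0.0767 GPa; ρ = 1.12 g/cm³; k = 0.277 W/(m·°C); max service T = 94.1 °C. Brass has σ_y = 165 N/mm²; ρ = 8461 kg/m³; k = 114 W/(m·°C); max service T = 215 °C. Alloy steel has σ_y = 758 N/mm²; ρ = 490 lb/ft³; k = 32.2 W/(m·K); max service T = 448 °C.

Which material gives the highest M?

Screen on constraints: k ≥ 42.6 W/(m·K); max service T ≥ 124 °C. Survivors: tungsten, aluminum alloy, gray cast iron, brass.
After converting to SI:
  tungsten: σ_y = 684.0 MPa, ρ = 19220 kg/m³
  aluminum alloy: σ_y = 164.0 MPa, ρ = 2740 kg/m³
  gray cast iron: σ_y = 230.0 MPa, ρ = 7066 kg/m³
  brass: σ_y = 165.0 MPa, ρ = 8461 kg/m³
  aluminum alloy: M = 10.9×10⁻³
  gray cast iron: M = 5.31×10⁻³
  tungsten: M = 4.04×10⁻³
  brass: M = 3.56×10⁻³
Aluminum alloy has the largest M.

aluminum alloy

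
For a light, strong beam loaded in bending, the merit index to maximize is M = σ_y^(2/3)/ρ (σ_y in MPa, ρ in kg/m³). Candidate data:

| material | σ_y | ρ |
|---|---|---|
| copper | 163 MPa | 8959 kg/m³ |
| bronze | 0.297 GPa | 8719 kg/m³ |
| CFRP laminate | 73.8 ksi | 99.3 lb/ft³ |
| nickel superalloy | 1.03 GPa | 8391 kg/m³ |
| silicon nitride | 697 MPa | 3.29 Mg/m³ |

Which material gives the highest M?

CFRP laminate

Putting every candidate on a common basis:
  copper: σ_y = 163.0 MPa, ρ = 8959 kg/m³
  bronze: σ_y = 297.0 MPa, ρ = 8719 kg/m³
  CFRP laminate: σ_y = 508.8 MPa, ρ = 1591 kg/m³
  nickel superalloy: σ_y = 1030 MPa, ρ = 8391 kg/m³
  silicon nitride: σ_y = 697.0 MPa, ρ = 3290 kg/m³
  CFRP laminate: M = 40.1×10⁻³
  silicon nitride: M = 23.9×10⁻³
  nickel superalloy: M = 12.2×10⁻³
  bronze: M = 5.11×10⁻³
  copper: M = 3.33×10⁻³
Highest index: CFRP laminate.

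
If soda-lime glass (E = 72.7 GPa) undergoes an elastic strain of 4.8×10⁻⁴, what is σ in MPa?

34.9 MPa

σ = E·ε = 72700 MPa × 4.8×10⁻⁴ = 34.9 MPa.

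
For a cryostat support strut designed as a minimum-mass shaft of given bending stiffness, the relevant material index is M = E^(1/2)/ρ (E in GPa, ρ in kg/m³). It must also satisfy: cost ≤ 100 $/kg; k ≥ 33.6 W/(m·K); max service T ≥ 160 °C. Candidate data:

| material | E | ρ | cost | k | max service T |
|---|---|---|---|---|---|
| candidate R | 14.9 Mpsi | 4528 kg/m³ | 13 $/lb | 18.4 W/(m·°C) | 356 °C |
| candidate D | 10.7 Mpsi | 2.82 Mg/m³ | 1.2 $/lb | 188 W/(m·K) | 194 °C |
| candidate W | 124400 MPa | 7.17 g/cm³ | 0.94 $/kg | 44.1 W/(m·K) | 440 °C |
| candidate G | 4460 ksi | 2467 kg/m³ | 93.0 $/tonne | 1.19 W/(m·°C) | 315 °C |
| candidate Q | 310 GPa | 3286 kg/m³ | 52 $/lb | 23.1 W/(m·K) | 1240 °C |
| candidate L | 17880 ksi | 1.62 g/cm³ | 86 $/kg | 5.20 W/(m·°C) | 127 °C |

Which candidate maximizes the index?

candidate D

Screen on constraints: cost ≤ 100 $/kg; k ≥ 33.6 W/(m·K); max service T ≥ 160 °C. Survivors: candidate D, candidate W.
Putting every candidate on a common basis:
  candidate D: E = 73.77 GPa, ρ = 2820 kg/m³
  candidate W: E = 124.4 GPa, ρ = 7170 kg/m³
  candidate D: M = 3.05×10⁻³
  candidate W: M = 1.56×10⁻³
The maximum is for candidate D.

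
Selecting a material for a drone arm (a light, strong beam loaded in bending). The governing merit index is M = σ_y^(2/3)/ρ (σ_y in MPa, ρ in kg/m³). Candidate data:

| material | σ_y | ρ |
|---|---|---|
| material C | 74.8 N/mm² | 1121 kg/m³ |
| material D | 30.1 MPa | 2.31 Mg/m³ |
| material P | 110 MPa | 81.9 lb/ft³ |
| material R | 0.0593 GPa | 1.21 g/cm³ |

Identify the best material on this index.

material P

Putting every candidate on a common basis:
  material C: σ_y = 74.80 MPa, ρ = 1121 kg/m³
  material D: σ_y = 30.10 MPa, ρ = 2310 kg/m³
  material P: σ_y = 110.0 MPa, ρ = 1312 kg/m³
  material R: σ_y = 59.30 MPa, ρ = 1210 kg/m³
  material P: M = 17.5×10⁻³
  material C: M = 15.8×10⁻³
  material R: M = 12.6×10⁻³
  material D: M = 4.19×10⁻³
The maximum is for material P.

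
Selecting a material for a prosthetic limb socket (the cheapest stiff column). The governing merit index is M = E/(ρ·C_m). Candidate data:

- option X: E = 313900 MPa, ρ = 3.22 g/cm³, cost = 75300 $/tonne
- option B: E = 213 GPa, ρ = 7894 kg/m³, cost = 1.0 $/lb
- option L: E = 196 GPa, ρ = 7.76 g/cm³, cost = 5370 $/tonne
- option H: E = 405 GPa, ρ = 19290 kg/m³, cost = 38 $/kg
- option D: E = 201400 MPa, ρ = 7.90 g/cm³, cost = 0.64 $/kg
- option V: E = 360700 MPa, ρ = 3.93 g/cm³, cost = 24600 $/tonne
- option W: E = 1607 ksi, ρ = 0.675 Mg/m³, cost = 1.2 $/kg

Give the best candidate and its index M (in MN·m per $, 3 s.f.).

option D, M = 39.8 MN·m per $

Putting every candidate on a common basis:
  option X: E = 313.9 GPa, ρ = 3220 kg/m³, cost = 75.30 $/kg
  option B: E = 213.0 GPa, ρ = 7894 kg/m³, cost = 2.205 $/kg
  option L: E = 196.0 GPa, ρ = 7760 kg/m³, cost = 5.370 $/kg
  option H: E = 405.0 GPa, ρ = 19290 kg/m³, cost = 38.00 $/kg
  option D: E = 201.4 GPa, ρ = 7900 kg/m³, cost = 0.6400 $/kg
  option V: E = 360.7 GPa, ρ = 3930 kg/m³, cost = 24.60 $/kg
  option W: E = 11.08 GPa, ρ = 675.0 kg/m³, cost = 1.200 $/kg
  option D: M = 39.8 MN·m per $
  option W: M = 13.7 MN·m per $
  option B: M = 12.2 MN·m per $
  option L: M = 4.70 MN·m per $
  option V: M = 3.73 MN·m per $
  option X: M = 1.29 MN·m per $
  option H: M = 0.553 MN·m per $
The maximum is for option D.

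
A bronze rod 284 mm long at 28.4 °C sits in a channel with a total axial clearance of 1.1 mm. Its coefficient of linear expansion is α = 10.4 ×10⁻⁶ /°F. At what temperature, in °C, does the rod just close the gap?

α = 10.4×10⁻⁶/°F × 9/5 = 18.7×10⁻⁶/K.
α·L₀·ΔT = 1.1 mm ⇒ ΔT = 1.1 / (18.7×10⁻⁶ × 284.0) = 206.9 K.
T = 28.4 + 206.9 = 235.3 °C.

235 °C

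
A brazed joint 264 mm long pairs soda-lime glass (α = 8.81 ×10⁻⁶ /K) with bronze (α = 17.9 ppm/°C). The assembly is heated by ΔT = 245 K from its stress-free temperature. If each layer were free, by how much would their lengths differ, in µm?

588 µm

Δα = |8.81 − 17.9|×10⁻⁶/K = 9.09×10⁻⁶/K.
ΔL_mismatch = Δα·L·ΔT = 9.09×10⁻⁶ × 264.0 mm × 245.0 K = 588 µm.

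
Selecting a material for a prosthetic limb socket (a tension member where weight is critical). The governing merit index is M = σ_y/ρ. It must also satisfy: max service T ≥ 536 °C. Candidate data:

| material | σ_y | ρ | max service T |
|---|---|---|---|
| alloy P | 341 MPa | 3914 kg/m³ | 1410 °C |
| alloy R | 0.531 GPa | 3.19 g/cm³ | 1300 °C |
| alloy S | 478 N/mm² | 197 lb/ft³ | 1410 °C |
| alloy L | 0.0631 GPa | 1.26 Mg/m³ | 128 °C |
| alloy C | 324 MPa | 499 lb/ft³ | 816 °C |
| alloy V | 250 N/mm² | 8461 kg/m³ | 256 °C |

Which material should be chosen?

alloy R

Screen on constraints: max service T ≥ 536 °C. Survivors: alloy P, alloy R, alloy S, alloy C.
Convert each candidate to consistent units, then evaluate M:
  alloy P: σ_y = 341.0 MPa, ρ = 3914 kg/m³
  alloy R: σ_y = 531.0 MPa, ρ = 3190 kg/m³
  alloy S: σ_y = 478.0 MPa, ρ = 3156 kg/m³
  alloy C: σ_y = 324.0 MPa, ρ = 7993 kg/m³
  alloy R: M = 166 kN·m/kg
  alloy S: M = 151 kN·m/kg
  alloy P: M = 87.1 kN·m/kg
  alloy C: M = 40.5 kN·m/kg
Highest index: alloy R.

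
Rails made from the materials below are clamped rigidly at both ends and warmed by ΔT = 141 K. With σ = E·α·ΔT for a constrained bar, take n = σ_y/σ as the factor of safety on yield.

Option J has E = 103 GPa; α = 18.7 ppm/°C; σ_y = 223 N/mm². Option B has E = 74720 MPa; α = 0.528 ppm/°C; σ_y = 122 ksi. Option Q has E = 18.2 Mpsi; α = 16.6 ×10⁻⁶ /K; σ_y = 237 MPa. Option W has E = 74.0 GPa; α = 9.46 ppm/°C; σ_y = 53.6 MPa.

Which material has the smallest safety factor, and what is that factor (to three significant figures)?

option W, n = 0.543

With everything in SI (GPa, ×10⁻⁶/K, MPa):
  option J: E = 103.0, α = 18.7, σ_y = 223.0 → σ = 272 MPa, n = 0.821
  option B: E = 74.72, α = 0.528, σ_y = 841.2 → σ = 5.56 MPa, n = 151
  option Q: E = 125.5, α = 16.6, σ_y = 237.0 → σ = 294 MPa, n = 0.807
  option W: E = 74.00, α = 9.46, σ_y = 53.60 → σ = 98.7 MPa, n = 0.543
The minimum is option W at n = 0.543.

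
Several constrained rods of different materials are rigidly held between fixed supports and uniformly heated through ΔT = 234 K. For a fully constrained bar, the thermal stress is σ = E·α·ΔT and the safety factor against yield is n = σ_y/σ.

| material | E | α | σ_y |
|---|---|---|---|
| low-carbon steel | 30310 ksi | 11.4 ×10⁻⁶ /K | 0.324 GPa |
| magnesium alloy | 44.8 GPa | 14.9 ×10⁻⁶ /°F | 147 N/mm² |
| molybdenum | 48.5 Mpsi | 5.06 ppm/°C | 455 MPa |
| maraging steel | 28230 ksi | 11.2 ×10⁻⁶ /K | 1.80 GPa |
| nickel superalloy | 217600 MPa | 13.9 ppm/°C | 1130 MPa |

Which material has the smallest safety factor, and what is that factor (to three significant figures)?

magnesium alloy, n = 0.523

With everything in SI (GPa, ×10⁻⁶/K, MPa):
  low-carbon steel: E = 209.0, α = 11.4, σ_y = 324.0 → σ = 557 MPa, n = 0.581
  magnesium alloy: E = 44.80, α = 26.8, σ_y = 147.0 → σ = 281 MPa, n = 0.523
  molybdenum: E = 334.4, α = 5.06, σ_y = 455.0 → σ = 396 MPa, n = 1.15
  maraging steel: E = 194.6, α = 11.2, σ_y = 1800 → σ = 510 MPa, n = 3.53
  nickel superalloy: E = 217.6, α = 13.9, σ_y = 1130 → σ = 708 MPa, n = 1.60
Smallest n: magnesium alloy with n = 0.523.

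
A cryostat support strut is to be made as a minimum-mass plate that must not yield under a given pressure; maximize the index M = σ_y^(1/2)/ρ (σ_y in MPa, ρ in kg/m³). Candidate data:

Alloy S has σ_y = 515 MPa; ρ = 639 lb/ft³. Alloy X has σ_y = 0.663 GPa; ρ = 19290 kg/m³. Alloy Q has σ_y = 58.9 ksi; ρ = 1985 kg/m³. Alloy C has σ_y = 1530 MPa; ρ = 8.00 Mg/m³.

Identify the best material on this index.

alloy Q

In SI units:
  alloy S: σ_y = 515.0 MPa, ρ = 10240 kg/m³
  alloy X: σ_y = 663.0 MPa, ρ = 19290 kg/m³
  alloy Q: σ_y = 406.1 MPa, ρ = 1985 kg/m³
  alloy C: σ_y = 1530 MPa, ρ = 8000 kg/m³
  alloy Q: M = 10.2×10⁻³
  alloy C: M = 4.89×10⁻³
  alloy S: M = 2.22×10⁻³
  alloy X: M = 1.33×10⁻³
Alloy Q has the largest M.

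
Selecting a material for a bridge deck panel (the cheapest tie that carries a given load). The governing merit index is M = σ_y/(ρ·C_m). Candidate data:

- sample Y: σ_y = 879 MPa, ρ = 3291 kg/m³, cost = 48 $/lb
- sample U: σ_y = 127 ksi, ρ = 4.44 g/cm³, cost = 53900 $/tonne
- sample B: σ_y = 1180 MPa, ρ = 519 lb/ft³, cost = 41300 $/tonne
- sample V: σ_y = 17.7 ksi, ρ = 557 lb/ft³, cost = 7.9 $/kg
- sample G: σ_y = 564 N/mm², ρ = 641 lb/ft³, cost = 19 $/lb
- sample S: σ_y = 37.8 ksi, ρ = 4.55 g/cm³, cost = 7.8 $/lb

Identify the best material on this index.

Normalizing units and computing the index:
  sample Y: σ_y = 879.0 MPa, ρ = 3291 kg/m³, cost = 105.8 $/kg
  sample U: σ_y = 875.6 MPa, ρ = 4440 kg/m³, cost = 53.90 $/kg
  sample B: σ_y = 1180 MPa, ρ = 8314 kg/m³, cost = 41.30 $/kg
  sample V: σ_y = 122.0 MPa, ρ = 8922 kg/m³, cost = 7.900 $/kg
  sample G: σ_y = 564.0 MPa, ρ = 10270 kg/m³, cost = 41.89 $/kg
  sample S: σ_y = 260.6 MPa, ρ = 4550 kg/m³, cost = 17.20 $/kg
  sample U: M = 3.66 kN·m per $
  sample B: M = 3.44 kN·m per $
  sample S: M = 3.33 kN·m per $
  sample Y: M = 2.52 kN·m per $
  sample V: M = 1.73 kN·m per $
  sample G: M = 1.31 kN·m per $
Sample U has the largest M.

sample U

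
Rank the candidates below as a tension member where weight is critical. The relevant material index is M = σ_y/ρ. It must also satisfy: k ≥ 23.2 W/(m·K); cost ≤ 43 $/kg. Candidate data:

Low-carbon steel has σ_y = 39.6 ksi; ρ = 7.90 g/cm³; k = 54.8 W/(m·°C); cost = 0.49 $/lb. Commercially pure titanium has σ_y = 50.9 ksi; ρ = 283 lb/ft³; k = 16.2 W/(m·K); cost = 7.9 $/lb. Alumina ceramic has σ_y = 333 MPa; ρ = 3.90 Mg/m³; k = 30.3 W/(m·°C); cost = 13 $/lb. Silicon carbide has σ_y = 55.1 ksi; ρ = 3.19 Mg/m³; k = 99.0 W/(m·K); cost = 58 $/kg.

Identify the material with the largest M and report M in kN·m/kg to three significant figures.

Screen on constraints: k ≥ 23.2 W/(m·K); cost ≤ 43 $/kg. Survivors: low-carbon steel, alumina ceramic.
In SI units:
  low-carbon steel: σ_y = 273.0 MPa, ρ = 7900 kg/m³
  alumina ceramic: σ_y = 333.0 MPa, ρ = 3900 kg/m³
  alumina ceramic: M = 85.4 kN·m/kg
  low-carbon steel: M = 34.6 kN·m/kg
Highest index: alumina ceramic.

alumina ceramic, M = 85.4 kN·m/kg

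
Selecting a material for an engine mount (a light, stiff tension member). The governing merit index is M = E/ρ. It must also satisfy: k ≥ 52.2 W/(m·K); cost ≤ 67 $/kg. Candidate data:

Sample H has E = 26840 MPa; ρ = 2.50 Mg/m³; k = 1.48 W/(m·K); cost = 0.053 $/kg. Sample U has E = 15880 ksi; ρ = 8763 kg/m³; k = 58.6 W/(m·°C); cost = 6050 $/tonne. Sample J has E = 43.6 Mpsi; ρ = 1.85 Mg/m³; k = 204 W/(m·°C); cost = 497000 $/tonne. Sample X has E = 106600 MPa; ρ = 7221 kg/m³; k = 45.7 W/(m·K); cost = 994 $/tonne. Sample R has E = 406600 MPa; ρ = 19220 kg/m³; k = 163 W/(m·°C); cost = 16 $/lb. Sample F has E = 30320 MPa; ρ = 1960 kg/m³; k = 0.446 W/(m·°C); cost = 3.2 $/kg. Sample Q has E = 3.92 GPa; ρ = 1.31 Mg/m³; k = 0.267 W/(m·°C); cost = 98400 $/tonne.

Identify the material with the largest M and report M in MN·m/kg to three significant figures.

Screen on constraints: k ≥ 52.2 W/(m·K); cost ≤ 67 $/kg. Survivors: sample U, sample R.
Convert each candidate to consistent units, then evaluate M:
  sample U: E = 109.5 GPa, ρ = 8763 kg/m³
  sample R: E = 406.6 GPa, ρ = 19220 kg/m³
  sample R: M = 21.2 MN·m/kg
  sample U: M = 12.5 MN·m/kg
Sample R ranks first.

sample R, M = 21.2 MN·m/kg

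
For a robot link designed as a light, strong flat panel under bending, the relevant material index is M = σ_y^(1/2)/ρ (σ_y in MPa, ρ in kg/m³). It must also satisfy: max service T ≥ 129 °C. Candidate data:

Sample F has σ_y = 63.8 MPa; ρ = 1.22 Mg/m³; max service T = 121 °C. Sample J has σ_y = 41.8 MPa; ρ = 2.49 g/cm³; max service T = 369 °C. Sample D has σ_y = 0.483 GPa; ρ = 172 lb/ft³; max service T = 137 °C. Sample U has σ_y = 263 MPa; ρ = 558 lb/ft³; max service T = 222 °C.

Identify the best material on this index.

Screen on constraints: max service T ≥ 129 °C. Survivors: sample J, sample D, sample U.
Normalizing units and computing the index:
  sample J: σ_y = 41.80 MPa, ρ = 2490 kg/m³
  sample D: σ_y = 483.0 MPa, ρ = 2755 kg/m³
  sample U: σ_y = 263.0 MPa, ρ = 8938 kg/m³
  sample D: M = 7.98×10⁻³
  sample J: M = 2.60×10⁻³
  sample U: M = 1.81×10⁻³
Highest index: sample D.

sample D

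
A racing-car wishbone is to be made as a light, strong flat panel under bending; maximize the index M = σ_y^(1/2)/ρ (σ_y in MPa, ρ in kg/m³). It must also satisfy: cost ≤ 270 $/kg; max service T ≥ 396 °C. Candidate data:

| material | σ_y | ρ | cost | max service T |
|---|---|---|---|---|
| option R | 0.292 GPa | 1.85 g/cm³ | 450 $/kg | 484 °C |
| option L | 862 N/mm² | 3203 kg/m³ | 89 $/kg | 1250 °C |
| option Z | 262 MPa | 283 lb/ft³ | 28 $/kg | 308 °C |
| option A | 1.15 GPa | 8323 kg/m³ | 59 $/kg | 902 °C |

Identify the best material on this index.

option L

Screen on constraints: cost ≤ 270 $/kg; max service T ≥ 396 °C. Survivors: option L, option A.
After converting to SI:
  option L: σ_y = 862.0 MPa, ρ = 3203 kg/m³
  option A: σ_y = 1150 MPa, ρ = 8323 kg/m³
  option L: M = 9.17×10⁻³
  option A: M = 4.07×10⁻³
Highest index: option L.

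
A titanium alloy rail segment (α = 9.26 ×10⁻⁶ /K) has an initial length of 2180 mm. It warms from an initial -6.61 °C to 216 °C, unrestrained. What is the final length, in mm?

ΔT = 216 − (-6.61) = 222.6 K.
ΔL = α·L₀·ΔT = 9.26×10⁻⁶ × 2180 mm × 222.6 K = 4.49 mm.
L = L₀ + ΔL = 2180 + 4.49 = 2184.5 mm.

2184.5 mm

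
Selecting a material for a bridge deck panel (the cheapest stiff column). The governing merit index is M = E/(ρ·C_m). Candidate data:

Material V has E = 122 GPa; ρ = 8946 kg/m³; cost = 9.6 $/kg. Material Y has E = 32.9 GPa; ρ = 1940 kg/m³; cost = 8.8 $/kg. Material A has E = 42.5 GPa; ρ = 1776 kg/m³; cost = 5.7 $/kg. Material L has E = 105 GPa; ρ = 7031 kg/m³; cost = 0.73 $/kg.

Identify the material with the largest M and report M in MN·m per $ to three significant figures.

material L, M = 20.5 MN·m per $

Computing M directly (units already consistent):
  material L: M = 20.5 MN·m per $
  material A: M = 4.20 MN·m per $
  material Y: M = 1.93 MN·m per $
  material V: M = 1.42 MN·m per $
Highest index: material L.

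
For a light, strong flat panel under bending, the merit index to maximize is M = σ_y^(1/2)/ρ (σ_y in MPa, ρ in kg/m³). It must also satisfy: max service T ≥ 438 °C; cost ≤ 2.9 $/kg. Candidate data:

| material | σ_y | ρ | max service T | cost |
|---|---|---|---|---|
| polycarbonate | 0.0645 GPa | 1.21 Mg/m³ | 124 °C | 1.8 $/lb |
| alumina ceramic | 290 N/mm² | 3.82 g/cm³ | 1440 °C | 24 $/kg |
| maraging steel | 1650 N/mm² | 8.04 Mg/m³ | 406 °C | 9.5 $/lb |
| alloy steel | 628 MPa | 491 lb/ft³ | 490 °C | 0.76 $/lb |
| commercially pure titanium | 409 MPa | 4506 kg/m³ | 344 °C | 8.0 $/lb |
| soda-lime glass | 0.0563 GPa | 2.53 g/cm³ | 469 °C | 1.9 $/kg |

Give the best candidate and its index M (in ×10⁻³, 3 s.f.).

alloy steel, M = 3.19×10⁻³

Screen on constraints: max service T ≥ 438 °C; cost ≤ 2.9 $/kg. Survivors: alloy steel, soda-lime glass.
In SI units:
  alloy steel: σ_y = 628.0 MPa, ρ = 7865 kg/m³
  soda-lime glass: σ_y = 56.30 MPa, ρ = 2530 kg/m³
  alloy steel: M = 3.19×10⁻³
  soda-lime glass: M = 2.97×10⁻³
Alloy steel has the largest M.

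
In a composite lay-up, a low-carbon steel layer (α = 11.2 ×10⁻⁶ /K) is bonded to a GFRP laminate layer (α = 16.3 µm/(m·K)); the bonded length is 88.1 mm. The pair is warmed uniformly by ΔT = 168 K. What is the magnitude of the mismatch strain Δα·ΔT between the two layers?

8.57×10⁻⁴

Δα = |11.2 − 16.3|×10⁻⁶/K = 5.10×10⁻⁶/K.
Mismatch strain = Δα·ΔT = 5.10×10⁻⁶ × 168.0 = 8.57×10⁻⁴.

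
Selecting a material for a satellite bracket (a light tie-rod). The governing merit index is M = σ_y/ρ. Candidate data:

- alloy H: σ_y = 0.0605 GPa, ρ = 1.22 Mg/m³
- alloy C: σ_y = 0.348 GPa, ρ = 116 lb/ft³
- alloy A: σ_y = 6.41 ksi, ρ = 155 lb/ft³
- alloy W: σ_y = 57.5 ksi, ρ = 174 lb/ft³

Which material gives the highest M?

alloy C

In SI units:
  alloy H: σ_y = 60.50 MPa, ρ = 1220 kg/m³
  alloy C: σ_y = 348.0 MPa, ρ = 1858 kg/m³
  alloy A: σ_y = 44.20 MPa, ρ = 2483 kg/m³
  alloy W: σ_y = 396.4 MPa, ρ = 2787 kg/m³
  alloy C: M = 187 kN·m/kg
  alloy W: M = 142 kN·m/kg
  alloy H: M = 49.6 kN·m/kg
  alloy A: M = 17.8 kN·m/kg
Alloy C has the largest M.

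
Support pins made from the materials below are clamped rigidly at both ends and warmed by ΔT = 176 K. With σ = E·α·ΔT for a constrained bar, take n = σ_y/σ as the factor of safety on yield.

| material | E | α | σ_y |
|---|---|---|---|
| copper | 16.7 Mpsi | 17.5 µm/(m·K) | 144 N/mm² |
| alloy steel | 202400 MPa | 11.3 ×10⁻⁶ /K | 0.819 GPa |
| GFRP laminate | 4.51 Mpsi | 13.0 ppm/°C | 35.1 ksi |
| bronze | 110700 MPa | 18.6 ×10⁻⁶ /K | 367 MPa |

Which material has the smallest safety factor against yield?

copper

With everything in SI (GPa, ×10⁻⁶/K, MPa):
  copper: E = 115.1, α = 17.5, σ_y = 144.0 → σ = 355 MPa, n = 0.406
  alloy steel: E = 202.4, α = 11.3, σ_y = 819.0 → σ = 403 MPa, n = 2.03
  GFRP laminate: E = 31.10, α = 13.0, σ_y = 242.0 → σ = 71.1 MPa, n = 3.40
  bronze: E = 110.7, α = 18.6, σ_y = 367.0 → σ = 362 MPa, n = 1.01
Copper has the lowest safety factor, n = 0.406.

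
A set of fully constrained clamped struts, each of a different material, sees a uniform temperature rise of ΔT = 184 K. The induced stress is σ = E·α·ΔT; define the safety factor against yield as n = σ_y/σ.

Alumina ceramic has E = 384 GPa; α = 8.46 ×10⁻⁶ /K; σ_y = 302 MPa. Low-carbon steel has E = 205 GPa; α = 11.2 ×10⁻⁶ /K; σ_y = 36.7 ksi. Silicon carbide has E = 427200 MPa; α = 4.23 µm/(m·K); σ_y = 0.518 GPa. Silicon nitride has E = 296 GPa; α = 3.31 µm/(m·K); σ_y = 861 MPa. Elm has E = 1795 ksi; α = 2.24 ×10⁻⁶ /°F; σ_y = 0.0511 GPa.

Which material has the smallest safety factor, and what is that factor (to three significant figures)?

alumina ceramic, n = 0.505

Converting E to GPa, α to ×10⁻⁶/K, σ_y to MPa, then σ and n for each:
  alumina ceramic: E = 384.0, α = 8.46, σ_y = 302.0 → σ = 598 MPa, n = 0.505
  low-carbon steel: E = 205.0, α = 11.2, σ_y = 253.0 → σ = 422 MPa, n = 0.599
  silicon carbide: E = 427.2, α = 4.23, σ_y = 518.0 → σ = 332 MPa, n = 1.56
  silicon nitride: E = 296.0, α = 3.31, σ_y = 861.0 → σ = 180 MPa, n = 4.78
  elm: E = 12.38, α = 4.03, σ_y = 51.10 → σ = 9.18 MPa, n = 5.57
Alumina ceramic has the lowest safety factor, n = 0.505.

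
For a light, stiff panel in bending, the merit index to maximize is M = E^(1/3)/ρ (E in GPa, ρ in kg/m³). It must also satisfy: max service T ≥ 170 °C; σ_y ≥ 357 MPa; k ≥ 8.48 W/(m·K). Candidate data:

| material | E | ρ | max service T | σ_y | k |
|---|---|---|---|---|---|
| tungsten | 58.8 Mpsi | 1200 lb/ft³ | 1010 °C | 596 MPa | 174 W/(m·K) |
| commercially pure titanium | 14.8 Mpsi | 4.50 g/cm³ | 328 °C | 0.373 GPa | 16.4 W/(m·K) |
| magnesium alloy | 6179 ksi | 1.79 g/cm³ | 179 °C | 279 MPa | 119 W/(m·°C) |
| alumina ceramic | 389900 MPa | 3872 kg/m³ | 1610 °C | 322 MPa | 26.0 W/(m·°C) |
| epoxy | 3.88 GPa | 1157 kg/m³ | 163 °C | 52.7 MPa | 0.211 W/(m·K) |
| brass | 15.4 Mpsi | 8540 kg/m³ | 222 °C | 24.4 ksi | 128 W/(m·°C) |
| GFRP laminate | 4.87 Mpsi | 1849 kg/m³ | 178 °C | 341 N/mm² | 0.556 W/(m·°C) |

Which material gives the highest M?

Screen on constraints: max service T ≥ 170 °C; σ_y ≥ 357 MPa; k ≥ 8.48 W/(m·K). Survivors: tungsten, commercially pure titanium.
Normalizing units and computing the index:
  tungsten: E = 405.4 GPa, ρ = 19220 kg/m³
  commercially pure titanium: E = 102.0 GPa, ρ = 4500 kg/m³
  commercially pure titanium: M = 1.04×10⁻³
  tungsten: M = 0.385×10⁻³
Highest index: commercially pure titanium.

commercially pure titanium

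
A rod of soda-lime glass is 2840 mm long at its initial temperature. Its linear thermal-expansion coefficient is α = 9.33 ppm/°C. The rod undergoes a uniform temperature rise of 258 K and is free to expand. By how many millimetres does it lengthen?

6.84 mm

ΔL = α·L₀·ΔT = 9.33×10⁻⁶ × 2840 mm × 258.0 K = 6.84 mm.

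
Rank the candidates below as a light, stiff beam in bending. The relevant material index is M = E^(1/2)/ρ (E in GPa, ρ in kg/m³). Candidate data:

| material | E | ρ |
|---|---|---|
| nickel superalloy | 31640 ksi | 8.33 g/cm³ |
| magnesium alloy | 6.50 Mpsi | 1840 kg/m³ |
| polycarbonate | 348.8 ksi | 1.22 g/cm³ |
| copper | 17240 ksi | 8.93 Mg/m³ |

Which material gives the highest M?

Putting every candidate on a common basis:
  nickel superalloy: E = 218.2 GPa, ρ = 8330 kg/m³
  magnesium alloy: E = 44.82 GPa, ρ = 1840 kg/m³
  polycarbonate: E = 2.405 GPa, ρ = 1220 kg/m³
  copper: E = 118.9 GPa, ρ = 8930 kg/m³
  magnesium alloy: M = 3.64×10⁻³
  nickel superalloy: M = 1.77×10⁻³
  polycarbonate: M = 1.27×10⁻³
  copper: M = 1.22×10⁻³
The maximum is for magnesium alloy.

magnesium alloy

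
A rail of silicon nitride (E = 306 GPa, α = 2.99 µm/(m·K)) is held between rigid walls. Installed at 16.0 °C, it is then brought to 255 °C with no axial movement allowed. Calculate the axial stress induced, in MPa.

219 MPa

ΔT = 239.0 K. Constrained thermal stress σ = E·α·ΔT = 306.0×10³ MPa × 2.99×10⁻⁶ × 239.0 = 219 MPa (compressive).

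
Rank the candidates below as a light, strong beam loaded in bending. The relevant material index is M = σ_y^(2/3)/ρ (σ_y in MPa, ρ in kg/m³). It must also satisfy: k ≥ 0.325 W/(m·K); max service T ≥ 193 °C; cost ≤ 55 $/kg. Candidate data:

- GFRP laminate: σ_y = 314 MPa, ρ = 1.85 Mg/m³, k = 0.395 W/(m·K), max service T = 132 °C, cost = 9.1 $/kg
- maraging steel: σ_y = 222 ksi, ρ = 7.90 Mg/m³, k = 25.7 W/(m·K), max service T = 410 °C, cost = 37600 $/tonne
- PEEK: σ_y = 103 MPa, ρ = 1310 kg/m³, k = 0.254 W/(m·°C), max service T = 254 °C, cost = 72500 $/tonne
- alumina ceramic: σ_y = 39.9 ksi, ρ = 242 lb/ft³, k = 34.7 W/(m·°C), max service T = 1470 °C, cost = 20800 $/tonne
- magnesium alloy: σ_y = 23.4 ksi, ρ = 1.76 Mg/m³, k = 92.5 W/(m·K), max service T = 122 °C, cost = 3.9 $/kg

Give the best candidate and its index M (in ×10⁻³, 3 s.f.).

maraging steel, M = 16.8×10⁻³

Screen on constraints: k ≥ 0.325 W/(m·K); max service T ≥ 193 °C; cost ≤ 55 $/kg. Survivors: maraging steel, alumina ceramic.
In SI units:
  maraging steel: σ_y = 1531 MPa, ρ = 7900 kg/m³
  alumina ceramic: σ_y = 275.1 MPa, ρ = 3876 kg/m³
  maraging steel: M = 16.8×10⁻³
  alumina ceramic: M = 10.9×10⁻³
Highest index: maraging steel.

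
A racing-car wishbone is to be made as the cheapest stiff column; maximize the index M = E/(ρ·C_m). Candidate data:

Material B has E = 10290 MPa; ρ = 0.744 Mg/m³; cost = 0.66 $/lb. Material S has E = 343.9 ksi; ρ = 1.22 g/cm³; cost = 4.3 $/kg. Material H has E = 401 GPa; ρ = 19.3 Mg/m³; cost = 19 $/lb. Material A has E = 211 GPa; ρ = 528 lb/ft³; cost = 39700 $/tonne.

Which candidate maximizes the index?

material B

Normalizing units and computing the index:
  material B: E = 10.29 GPa, ρ = 744.0 kg/m³, cost = 1.455 $/kg
  material S: E = 2.371 GPa, ρ = 1220 kg/m³, cost = 4.300 $/kg
  material H: E = 401.0 GPa, ρ = 19300 kg/m³, cost = 41.89 $/kg
  material A: E = 211.0 GPa, ρ = 8458 kg/m³, cost = 39.70 $/kg
  material B: M = 9.51 MN·m per $
  material A: M = 0.628 MN·m per $
  material H: M = 0.496 MN·m per $
  material S: M = 0.452 MN·m per $
Material B ranks first.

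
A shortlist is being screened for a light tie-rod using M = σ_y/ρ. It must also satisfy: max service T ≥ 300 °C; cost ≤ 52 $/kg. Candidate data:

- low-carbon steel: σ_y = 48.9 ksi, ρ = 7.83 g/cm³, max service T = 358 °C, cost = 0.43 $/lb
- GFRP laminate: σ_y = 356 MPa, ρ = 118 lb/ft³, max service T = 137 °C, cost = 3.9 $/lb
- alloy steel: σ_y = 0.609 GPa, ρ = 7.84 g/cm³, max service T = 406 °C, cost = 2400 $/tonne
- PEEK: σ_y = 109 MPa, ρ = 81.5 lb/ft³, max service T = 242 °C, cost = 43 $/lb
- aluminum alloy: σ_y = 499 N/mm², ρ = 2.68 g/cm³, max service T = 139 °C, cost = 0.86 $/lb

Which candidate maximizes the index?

Screen on constraints: max service T ≥ 300 °C; cost ≤ 52 $/kg. Survivors: low-carbon steel, alloy steel.
In SI units:
  low-carbon steel: σ_y = 337.2 MPa, ρ = 7830 kg/m³
  alloy steel: σ_y = 609.0 MPa, ρ = 7840 kg/m³
  alloy steel: M = 77.7 kN·m/kg
  low-carbon steel: M = 43.1 kN·m/kg
The maximum is for alloy steel.

alloy steel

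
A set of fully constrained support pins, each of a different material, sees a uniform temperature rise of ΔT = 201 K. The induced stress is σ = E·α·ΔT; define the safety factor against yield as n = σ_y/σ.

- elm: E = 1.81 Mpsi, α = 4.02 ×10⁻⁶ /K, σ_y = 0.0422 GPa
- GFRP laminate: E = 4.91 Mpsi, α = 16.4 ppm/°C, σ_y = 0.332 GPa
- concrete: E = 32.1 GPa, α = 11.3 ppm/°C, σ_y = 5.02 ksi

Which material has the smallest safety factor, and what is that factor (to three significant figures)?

Per material, after unit conversion:
  elm: E = 12.48, α = 4.02, σ_y = 42.20 → σ = 10.1 MPa, n = 4.18
  GFRP laminate: E = 33.85, α = 16.4, σ_y = 332.0 → σ = 112 MPa, n = 2.98
  concrete: E = 32.10, α = 11.3, σ_y = 34.61 → σ = 72.9 MPa, n = 0.475
Concrete has the lowest safety factor, n = 0.475.

concrete, n = 0.475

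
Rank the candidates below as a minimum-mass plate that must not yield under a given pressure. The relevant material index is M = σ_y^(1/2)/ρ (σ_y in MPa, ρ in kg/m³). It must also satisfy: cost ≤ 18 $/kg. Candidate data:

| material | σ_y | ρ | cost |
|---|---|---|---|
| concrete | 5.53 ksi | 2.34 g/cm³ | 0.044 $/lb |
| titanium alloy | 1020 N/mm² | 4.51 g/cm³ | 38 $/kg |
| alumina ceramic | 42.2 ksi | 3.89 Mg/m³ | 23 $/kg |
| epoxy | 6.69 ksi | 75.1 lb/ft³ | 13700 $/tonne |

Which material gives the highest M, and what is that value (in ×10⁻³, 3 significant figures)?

epoxy, M = 5.65×10⁻³

Screen on constraints: cost ≤ 18 $/kg. Survivors: concrete, epoxy.
In SI units:
  concrete: σ_y = 38.13 MPa, ρ = 2340 kg/m³
  epoxy: σ_y = 46.13 MPa, ρ = 1203 kg/m³
  epoxy: M = 5.65×10⁻³
  concrete: M = 2.64×10⁻³
Epoxy ranks first.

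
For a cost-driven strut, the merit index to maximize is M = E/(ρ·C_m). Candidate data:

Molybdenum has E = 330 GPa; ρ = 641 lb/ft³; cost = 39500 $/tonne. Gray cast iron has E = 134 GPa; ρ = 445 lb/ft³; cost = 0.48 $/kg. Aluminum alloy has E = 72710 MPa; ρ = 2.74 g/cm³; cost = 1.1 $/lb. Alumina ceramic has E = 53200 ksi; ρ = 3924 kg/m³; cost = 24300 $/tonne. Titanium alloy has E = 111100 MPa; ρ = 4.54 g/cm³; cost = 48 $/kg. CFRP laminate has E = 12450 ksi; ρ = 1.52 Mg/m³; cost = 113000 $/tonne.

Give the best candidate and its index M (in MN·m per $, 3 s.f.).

Convert each candidate to consistent units, then evaluate M:
  molybdenum: E = 330.0 GPa, ρ = 10270 kg/m³, cost = 39.50 $/kg
  gray cast iron: E = 134.0 GPa, ρ = 7128 kg/m³, cost = 0.4800 $/kg
  aluminum alloy: E = 72.71 GPa, ρ = 2740 kg/m³, cost = 2.425 $/kg
  alumina ceramic: E = 366.8 GPa, ρ = 3924 kg/m³, cost = 24.30 $/kg
  titanium alloy: E = 111.1 GPa, ρ = 4540 kg/m³, cost = 48.00 $/kg
  CFRP laminate: E = 85.84 GPa, ρ = 1520 kg/m³, cost = 113.0 $/kg
  gray cast iron: M = 39.2 MN·m per $
  aluminum alloy: M = 10.9 MN·m per $
  alumina ceramic: M = 3.85 MN·m per $
  molybdenum: M = 0.814 MN·m per $
  titanium alloy: M = 0.510 MN·m per $
  CFRP laminate: M = 0.500 MN·m per $
Gray cast iron ranks first.

gray cast iron, M = 39.2 MN·m per $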